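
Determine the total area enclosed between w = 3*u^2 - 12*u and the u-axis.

The curve meets the u-axis where 3*u^2 - 12*u = 0, i.e. 3*u*(u - 4) = 0, at u = 0, 4.
On [0, 4] the curve lies below the axis; ∫[0,4] (3*u^2 - 12*u) du = -32, giving area 32.

32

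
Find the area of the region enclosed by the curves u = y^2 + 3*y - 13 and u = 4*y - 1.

343/6

Both boundary curves give u as a function of y, so integrate with respect to y. Setting them equal: y^2 - y - 12 = 0, i.e. (y - 4)*(y + 3) = 0, so they meet at y = -3, 4.
For y in [-3, 4], u = y^2 + 3*y - 13 is on the left; area = ∫[-3,4] (-(y^2 - y - 12)) dy = 343/6.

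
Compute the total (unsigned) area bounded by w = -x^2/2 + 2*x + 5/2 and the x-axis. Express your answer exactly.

18

The curve meets the x-axis where -x^2/2 + 2*x + 5/2 = 0, i.e. -(x - 5)*(x + 1)/2 = 0, at x = -1, 5.
On [-1, 5] the curve lies above the axis; ∫[-1,5] (-x^2/2 + 2*x + 5/2) dx = 18, giving area 18.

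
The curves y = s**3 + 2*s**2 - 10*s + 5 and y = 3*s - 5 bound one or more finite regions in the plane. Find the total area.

1741/12

Set the curves equal: s**3 + 2*s**2 - 10*s + 5 = 3*s - 5, so s**3 + 2*s**2 - 13*s + 10 = 0, which factors as (s - 2)*(s - 1)*(s + 5) = 0. The curves meet at s = -5, 1, 2.
On [-5, 1], y = s**3 + 2*s**2 - 10*s + 5 is on top; that piece has area ∫[-5,1] (s**3 + 2*s**2 - 13*s + 10) ds = 144.
On [1, 2], y = 3*s - 5 is on top; that piece has area ∫[1,2] (-(s**3 + 2*s**2 - 13*s + 10)) ds = 13/12.
Total enclosed area = 144 + 13/12 = 1741/12.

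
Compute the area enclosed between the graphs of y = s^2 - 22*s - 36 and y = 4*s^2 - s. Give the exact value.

Set the curves equal: s^2 - 22*s - 36 = 4*s^2 - s, so -3*s^2 - 21*s - 36 = 0, which factors as -3*(s + 3)*(s + 4) = 0. The curves meet at s = -4, -3.
On [-4, -3], y = s^2 - 22*s - 36 is on top; that piece has area ∫[-4,-3] (-3*s^2 - 21*s - 36) ds = 1/2.

1/2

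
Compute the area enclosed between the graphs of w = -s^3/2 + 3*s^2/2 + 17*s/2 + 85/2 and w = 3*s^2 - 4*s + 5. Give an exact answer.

262

Set the curves equal: -s^3/2 + 3*s^2/2 + 17*s/2 + 85/2 = 3*s^2 - 4*s + 5, so -s^3/2 - 3*s^2/2 + 25*s/2 + 75/2 = 0, which factors as -(s - 5)*(s + 3)*(s + 5)/2 = 0. The curves meet at s = -5, -3, 5.
On [-5, -3], w = 3*s^2 - 4*s + 5 is on top; that piece has area ∫[-5,-3] (-(-s^3/2 - 3*s^2/2 + 25*s/2 + 75/2)) ds = 6.
On [-3, 5], w = -s^3/2 + 3*s^2/2 + 17*s/2 + 85/2 is on top; that piece has area ∫[-3,5] (-s^3/2 - 3*s^2/2 + 25*s/2 + 75/2) ds = 256.
Total enclosed area = 6 + 256 = 262.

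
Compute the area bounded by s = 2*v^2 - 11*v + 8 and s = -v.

Both boundary curves give s as a function of v, so integrate with respect to v. Setting them equal: 2*v^2 - 10*v + 8 = 0, i.e. 2*(v - 4)*(v - 1) = 0, so they meet at v = 1, 4.
For v in [1, 4], s = 2*v^2 - 11*v + 8 is on the left; area = ∫[1,4] (-(2*v^2 - 10*v + 8)) dv = 9.

9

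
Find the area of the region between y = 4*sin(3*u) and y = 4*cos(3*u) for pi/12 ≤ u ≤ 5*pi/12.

8*sqrt(2)/3

On [pi/12, 5*pi/12], (4*sin(3*u)) - (4*cos(3*u)) = 4*sin(3*u) - 4*cos(3*u) is ≥ 0 throughout, so the area is a single integral of |4*sin(3*u) - 4*cos(3*u)|.
∫[pi/12,5*pi/12] (4*sin(3*u) - 4*cos(3*u)) du = 8*sqrt(2)/3.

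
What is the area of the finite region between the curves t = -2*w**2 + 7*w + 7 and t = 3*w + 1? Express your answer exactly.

64/3

Both boundary curves give t as a function of w, so integrate with respect to w. Setting them equal: -2*w**2 + 4*w + 6 = 0, i.e. -2*(w - 3)*(w + 1) = 0, so they meet at w = -1, 3.
For w in [-1, 3], t = -2*w**2 + 7*w + 7 is on the right; area = ∫[-1,3] (-2*w**2 + 4*w + 6) dw = 64/3.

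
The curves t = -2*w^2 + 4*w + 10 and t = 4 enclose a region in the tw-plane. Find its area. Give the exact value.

64/3

Both boundary curves give t as a function of w, so integrate with respect to w. Setting them equal: -2*w^2 + 4*w + 6 = 0, i.e. -2*(w - 3)*(w + 1) = 0, so they meet at w = -1, 3.
For w in [-1, 3], t = -2*w^2 + 4*w + 10 is on the right; area = ∫[-1,3] (-2*w^2 + 4*w + 6) dw = 64/3.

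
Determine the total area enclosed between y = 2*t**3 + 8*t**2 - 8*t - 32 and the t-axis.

296/3

The curve meets the t-axis where 2*t**3 + 8*t**2 - 8*t - 32 = 0, i.e. 2*(t - 2)*(t + 2)*(t + 4) = 0, at t = -4, -2, 2.
On [-4, -2] the curve lies above the axis; ∫[-4,-2] (2*t**3 + 8*t**2 - 8*t - 32) dt = 40/3, giving area 40/3.
On [-2, 2] the curve lies below the axis; ∫[-2,2] (2*t**3 + 8*t**2 - 8*t - 32) dt = -256/3, giving area 256/3.
Total area = 40/3 + 256/3 = 296/3.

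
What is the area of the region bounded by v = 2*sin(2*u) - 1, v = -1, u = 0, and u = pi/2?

On [0, pi/2], (2*sin(2*u) - 1) - (-1) = 2*sin(2*u) is ≥ 0 throughout, so the area is a single integral of |2*sin(2*u)|.
∫[0,pi/2] (2*sin(2*u)) du = 2.

2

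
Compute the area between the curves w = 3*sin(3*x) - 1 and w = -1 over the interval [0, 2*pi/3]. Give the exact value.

4

The difference (3*sin(3*x) - 1) - (-1) = 3*sin(3*x) changes sign at x = pi/3 inside [0, 2*pi/3], so split the integral there.
∫[0,pi/3] (3*sin(3*x)) dx = 2.
∫[pi/3,2*pi/3] (3*sin(3*x)) dx = -2; the area of that piece is 2.
Total area = 2 + 2 = 4.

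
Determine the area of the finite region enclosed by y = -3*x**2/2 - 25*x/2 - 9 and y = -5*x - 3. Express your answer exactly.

Set the curves equal: -3*x**2/2 - 25*x/2 - 9 = -5*x - 3, so -3*x**2/2 - 15*x/2 - 6 = 0, which factors as -3*(x + 1)*(x + 4)/2 = 0. The curves meet at x = -4, -1.
On [-4, -1], y = -3*x**2/2 - 25*x/2 - 9 is on top; that piece has area ∫[-4,-1] (-3*x**2/2 - 15*x/2 - 6) dx = 27/4.

27/4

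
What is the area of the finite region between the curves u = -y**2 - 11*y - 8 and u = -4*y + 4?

Both boundary curves give u as a function of y, so integrate with respect to y. Setting them equal: -y**2 - 7*y - 12 = 0, i.e. -(y + 3)*(y + 4) = 0, so they meet at y = -4, -3.
For y in [-4, -3], u = -y**2 - 11*y - 8 is on the right; area = ∫[-4,-3] (-y**2 - 7*y - 12) dy = 1/6.

1/6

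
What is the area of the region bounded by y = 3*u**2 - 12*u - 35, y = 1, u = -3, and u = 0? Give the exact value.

The difference (3*u**2 - 12*u - 35) - (1) = 3*u**2 - 12*u - 36 changes sign at u = -2 inside [-3, 0], so split the integral there.
∫[-3,-2] (3*u**2 - 12*u - 36) du = 13.
∫[-2,0] (3*u**2 - 12*u - 36) du = -40; the area of that piece is 40.
Total area = 13 + 40 = 53.

53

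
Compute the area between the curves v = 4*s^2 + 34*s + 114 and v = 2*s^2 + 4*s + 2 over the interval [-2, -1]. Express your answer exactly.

On [-2, -1], (4*s^2 + 34*s + 114) - (2*s^2 + 4*s + 2) = 2*s^2 + 30*s + 112 is ≥ 0 throughout, so the area is a single integral of |2*s^2 + 30*s + 112|.
∫[-2,-1] (2*s^2 + 30*s + 112) ds = 215/3.

215/3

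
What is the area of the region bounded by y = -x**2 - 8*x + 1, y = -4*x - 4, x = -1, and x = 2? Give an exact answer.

38/3

The difference (-x**2 - 8*x + 1) - (-4*x - 4) = -x**2 - 4*x + 5 changes sign at x = 1 inside [-1, 2], so split the integral there.
∫[-1,1] (-x**2 - 4*x + 5) dx = 28/3.
∫[1,2] (-x**2 - 4*x + 5) dx = -10/3; the area of that piece is 10/3.
Total area = 28/3 + 10/3 = 38/3.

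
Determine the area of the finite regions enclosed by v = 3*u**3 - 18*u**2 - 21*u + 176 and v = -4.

1551/2

Set the curves equal: 3*u**3 - 18*u**2 - 21*u + 176 = -4, so 3*u**3 - 18*u**2 - 21*u + 180 = 0, which factors as 3*(u - 5)*(u - 4)*(u + 3) = 0. The curves meet at u = -3, 4, 5.
On [-3, 4], v = 3*u**3 - 18*u**2 - 21*u + 176 is on top; that piece has area ∫[-3,4] (3*u**3 - 18*u**2 - 21*u + 180) du = 3087/4.
On [4, 5], v = -4 is on top; that piece has area ∫[4,5] (-(3*u**3 - 18*u**2 - 21*u + 180)) du = 15/4.
Total enclosed area = 3087/4 + 15/4 = 1551/2.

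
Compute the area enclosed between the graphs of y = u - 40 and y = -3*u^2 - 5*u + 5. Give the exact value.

Set the curves equal: u - 40 = -3*u^2 - 5*u + 5, so 3*u^2 + 6*u - 45 = 0, which factors as 3*(u - 3)*(u + 5) = 0. The curves meet at u = -5, 3.
On [-5, 3], y = -3*u^2 - 5*u + 5 is on top; that piece has area ∫[-5,3] (-(3*u^2 + 6*u - 45)) du = 256.

256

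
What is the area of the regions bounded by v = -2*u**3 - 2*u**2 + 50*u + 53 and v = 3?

Set the curves equal: -2*u**3 - 2*u**2 + 50*u + 53 = 3, so -2*u**3 - 2*u**2 + 50*u + 50 = 0, which factors as -2*(u - 5)*(u + 1)*(u + 5) = 0. The curves meet at u = -5, -1, 5.
On [-5, -1], v = 3 is on top; that piece has area ∫[-5,-1] (-(-2*u**3 - 2*u**2 + 50*u + 50)) du = 512/3.
On [-1, 5], v = -2*u**3 - 2*u**2 + 50*u + 53 is on top; that piece has area ∫[-1,5] (-2*u**3 - 2*u**2 + 50*u + 50) du = 504.
Total enclosed area = 512/3 + 504 = 2024/3.

2024/3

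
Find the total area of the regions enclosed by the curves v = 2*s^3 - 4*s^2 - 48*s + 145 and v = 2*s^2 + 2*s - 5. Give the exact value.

1048

Set the curves equal: 2*s^3 - 4*s^2 - 48*s + 145 = 2*s^2 + 2*s - 5, so 2*s^3 - 6*s^2 - 50*s + 150 = 0, which factors as 2*(s - 5)*(s - 3)*(s + 5) = 0. The curves meet at s = -5, 3, 5.
On [-5, 3], v = 2*s^3 - 4*s^2 - 48*s + 145 is on top; that piece has area ∫[-5,3] (2*s^3 - 6*s^2 - 50*s + 150) ds = 1024.
On [3, 5], v = 2*s^2 + 2*s - 5 is on top; that piece has area ∫[3,5] (-(2*s^3 - 6*s^2 - 50*s + 150)) ds = 24.
Total enclosed area = 1024 + 24 = 1048.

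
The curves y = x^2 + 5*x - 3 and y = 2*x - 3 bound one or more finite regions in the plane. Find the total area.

Set the curves equal: x^2 + 5*x - 3 = 2*x - 3, so x^2 + 3*x = 0, which factors as x*(x + 3) = 0. The curves meet at x = -3, 0.
On [-3, 0], y = 2*x - 3 is on top; that piece has area ∫[-3,0] (-(x^2 + 3*x)) dx = 9/2.

9/2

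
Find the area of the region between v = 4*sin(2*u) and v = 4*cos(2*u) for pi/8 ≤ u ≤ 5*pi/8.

4*sqrt(2)

On [pi/8, 5*pi/8], (4*sin(2*u)) - (4*cos(2*u)) = 4*sin(2*u) - 4*cos(2*u) is ≥ 0 throughout, so the area is a single integral of |4*sin(2*u) - 4*cos(2*u)|.
∫[pi/8,5*pi/8] (4*sin(2*u) - 4*cos(2*u)) du = 4*sqrt(2).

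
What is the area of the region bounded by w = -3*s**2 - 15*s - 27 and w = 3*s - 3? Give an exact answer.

4

Set the curves equal: -3*s**2 - 15*s - 27 = 3*s - 3, so -3*s**2 - 18*s - 24 = 0, which factors as -3*(s + 2)*(s + 4) = 0. The curves meet at s = -4, -2.
On [-4, -2], w = -3*s**2 - 15*s - 27 is on top; that piece has area ∫[-4,-2] (-3*s**2 - 18*s - 24) ds = 4.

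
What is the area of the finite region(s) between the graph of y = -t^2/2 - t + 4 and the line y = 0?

The curve meets the t-axis where -t^2/2 - t + 4 = 0, i.e. -(t - 2)*(t + 4)/2 = 0, at t = -4, 2.
On [-4, 2] the curve lies above the axis; ∫[-4,2] (-t^2/2 - t + 4) dt = 18, giving area 18.

18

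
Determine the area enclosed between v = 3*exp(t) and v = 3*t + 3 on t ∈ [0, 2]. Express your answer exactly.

On [0, 2], (3*exp(t)) - (3*t + 3) = -3*t + 3*exp(t) - 3 is ≥ 0 throughout, so the area is a single integral of |-3*t + 3*exp(t) - 3|.
∫[0,2] (-3*t + 3*exp(t) - 3) dt = -15 + 3*exp(2).

-15 + 3*exp(2)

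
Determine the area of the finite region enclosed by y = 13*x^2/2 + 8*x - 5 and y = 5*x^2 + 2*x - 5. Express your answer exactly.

16

Set the curves equal: 13*x^2/2 + 8*x - 5 = 5*x^2 + 2*x - 5, so 3*x^2/2 + 6*x = 0, which factors as 3*x*(x + 4)/2 = 0. The curves meet at x = -4, 0.
On [-4, 0], y = 5*x^2 + 2*x - 5 is on top; that piece has area ∫[-4,0] (-(3*x^2/2 + 6*x)) dx = 16.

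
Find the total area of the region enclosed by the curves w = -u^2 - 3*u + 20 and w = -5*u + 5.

256/3

Set the curves equal: -u^2 - 3*u + 20 = -5*u + 5, so -u^2 + 2*u + 15 = 0, which factors as -(u - 5)*(u + 3) = 0. The curves meet at u = -3, 5.
On [-3, 5], w = -u^2 - 3*u + 20 is on top; that piece has area ∫[-3,5] (-u^2 + 2*u + 15) du = 256/3.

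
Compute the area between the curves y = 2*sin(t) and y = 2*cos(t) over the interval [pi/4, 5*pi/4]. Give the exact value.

On [pi/4, 5*pi/4], (2*sin(t)) - (2*cos(t)) = 2*sin(t) - 2*cos(t) is ≥ 0 throughout, so the area is a single integral of |2*sin(t) - 2*cos(t)|.
∫[pi/4,5*pi/4] (2*sin(t) - 2*cos(t)) dt = 4*sqrt(2).

4*sqrt(2)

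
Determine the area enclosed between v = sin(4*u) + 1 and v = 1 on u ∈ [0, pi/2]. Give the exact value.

1

The difference (sin(4*u) + 1) - (1) = sin(4*u) changes sign at u = pi/4 inside [0, pi/2], so split the integral there.
∫[0,pi/4] (sin(4*u)) du = 1/2.
∫[pi/4,pi/2] (sin(4*u)) du = -1/2; the area of that piece is 1/2.
Total area = 1/2 + 1/2 = 1.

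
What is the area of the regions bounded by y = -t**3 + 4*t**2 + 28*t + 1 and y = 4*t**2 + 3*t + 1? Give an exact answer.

625/2

Set the curves equal: -t**3 + 4*t**2 + 28*t + 1 = 4*t**2 + 3*t + 1, so -t**3 + 25*t = 0, which factors as -t*(t - 5)*(t + 5) = 0. The curves meet at t = -5, 0, 5.
On [-5, 0], y = 4*t**2 + 3*t + 1 is on top; that piece has area ∫[-5,0] (-(-t**3 + 25*t)) dt = 625/4.
On [0, 5], y = -t**3 + 4*t**2 + 28*t + 1 is on top; that piece has area ∫[0,5] (-t**3 + 25*t) dt = 625/4.
Total enclosed area = 625/4 + 625/4 = 625/2.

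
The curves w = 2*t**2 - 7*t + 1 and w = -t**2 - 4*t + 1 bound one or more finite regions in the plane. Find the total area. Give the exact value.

Set the curves equal: 2*t**2 - 7*t + 1 = -t**2 - 4*t + 1, so 3*t**2 - 3*t = 0, which factors as 3*t*(t - 1) = 0. The curves meet at t = 0, 1.
On [0, 1], w = -t**2 - 4*t + 1 is on top; that piece has area ∫[0,1] (-(3*t**2 - 3*t)) dt = 1/2.

1/2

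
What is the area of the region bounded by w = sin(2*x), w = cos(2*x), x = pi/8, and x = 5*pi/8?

On [pi/8, 5*pi/8], (sin(2*x)) - (cos(2*x)) = sin(2*x) - cos(2*x) is ≥ 0 throughout, so the area is a single integral of |sin(2*x) - cos(2*x)|.
∫[pi/8,5*pi/8] (sin(2*x) - cos(2*x)) dx = sqrt(2).

sqrt(2)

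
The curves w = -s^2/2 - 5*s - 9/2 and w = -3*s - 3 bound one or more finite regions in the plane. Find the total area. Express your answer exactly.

2/3

Set the curves equal: -s^2/2 - 5*s - 9/2 = -3*s - 3, so -s^2/2 - 2*s - 3/2 = 0, which factors as -(s + 1)*(s + 3)/2 = 0. The curves meet at s = -3, -1.
On [-3, -1], w = -s^2/2 - 5*s - 9/2 is on top; that piece has area ∫[-3,-1] (-s^2/2 - 2*s - 3/2) ds = 2/3.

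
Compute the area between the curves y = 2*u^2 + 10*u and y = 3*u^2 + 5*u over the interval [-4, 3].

449/6

The difference (2*u^2 + 10*u) - (3*u^2 + 5*u) = -u^2 + 5*u changes sign at u = 0 inside [-4, 3], so split the integral there.
∫[-4,0] (-u^2 + 5*u) du = -184/3; the area of that piece is 184/3.
∫[0,3] (-u^2 + 5*u) du = 27/2.
Total area = 184/3 + 27/2 = 449/6.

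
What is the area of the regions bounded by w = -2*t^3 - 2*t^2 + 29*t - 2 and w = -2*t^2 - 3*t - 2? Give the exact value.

256

Set the curves equal: -2*t^3 - 2*t^2 + 29*t - 2 = -2*t^2 - 3*t - 2, so -2*t^3 + 32*t = 0, which factors as -2*t*(t - 4)*(t + 4) = 0. The curves meet at t = -4, 0, 4.
On [-4, 0], w = -2*t^2 - 3*t - 2 is on top; that piece has area ∫[-4,0] (-(-2*t^3 + 32*t)) dt = 128.
On [0, 4], w = -2*t^3 - 2*t^2 + 29*t - 2 is on top; that piece has area ∫[0,4] (-2*t^3 + 32*t) dt = 128.
Total enclosed area = 128 + 128 = 256.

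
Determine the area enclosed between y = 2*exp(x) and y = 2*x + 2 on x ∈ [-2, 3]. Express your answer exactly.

On [-2, 3], (2*exp(x)) - (2*x + 2) = -2*x + 2*exp(x) - 2 is ≥ 0 throughout, so the area is a single integral of |-2*x + 2*exp(x) - 2|.
∫[-2,3] (-2*x + 2*exp(x) - 2) dx = -15 - 2*exp(-2) + 2*exp(3).

-15 - 2*exp(-2) + 2*exp(3)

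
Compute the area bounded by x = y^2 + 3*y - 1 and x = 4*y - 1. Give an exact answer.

Both boundary curves give x as a function of y, so integrate with respect to y. Setting them equal: y^2 - y = 0, i.e. y*(y - 1) = 0, so they meet at y = 0, 1.
For y in [0, 1], x = y^2 + 3*y - 1 is on the left; area = ∫[0,1] (-(y^2 - y)) dy = 1/6.

1/6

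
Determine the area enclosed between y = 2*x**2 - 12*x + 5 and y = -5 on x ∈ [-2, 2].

172/3

The difference (2*x**2 - 12*x + 5) - (-5) = 2*x**2 - 12*x + 10 changes sign at x = 1 inside [-2, 2], so split the integral there.
∫[-2,1] (2*x**2 - 12*x + 10) dx = 54.
∫[1,2] (2*x**2 - 12*x + 10) dx = -10/3; the area of that piece is 10/3.
Total area = 54 + 10/3 = 172/3.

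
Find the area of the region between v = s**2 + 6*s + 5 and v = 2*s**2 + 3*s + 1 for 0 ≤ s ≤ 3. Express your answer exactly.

33/2

On [0, 3], (s**2 + 6*s + 5) - (2*s**2 + 3*s + 1) = -s**2 + 3*s + 4 is ≥ 0 throughout, so the area is a single integral of |-s**2 + 3*s + 4|.
∫[0,3] (-s**2 + 3*s + 4) ds = 33/2.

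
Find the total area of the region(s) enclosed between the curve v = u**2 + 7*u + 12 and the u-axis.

The curve meets the u-axis where u**2 + 7*u + 12 = 0, i.e. (u + 3)*(u + 4) = 0, at u = -4, -3.
On [-4, -3] the curve lies below the axis; ∫[-4,-3] (u**2 + 7*u + 12) du = -1/6, giving area 1/6.

1/6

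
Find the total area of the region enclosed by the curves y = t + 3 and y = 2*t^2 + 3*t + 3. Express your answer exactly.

Set the curves equal: t + 3 = 2*t^2 + 3*t + 3, so -2*t^2 - 2*t = 0, which factors as -2*t*(t + 1) = 0. The curves meet at t = -1, 0.
On [-1, 0], y = t + 3 is on top; that piece has area ∫[-1,0] (-2*t^2 - 2*t) dt = 1/3.

1/3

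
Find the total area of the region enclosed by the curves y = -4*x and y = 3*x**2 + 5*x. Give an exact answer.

27/2

Set the curves equal: -4*x = 3*x**2 + 5*x, so -3*x**2 - 9*x = 0, which factors as -3*x*(x + 3) = 0. The curves meet at x = -3, 0.
On [-3, 0], y = -4*x is on top; that piece has area ∫[-3,0] (-3*x**2 - 9*x) dx = 27/2.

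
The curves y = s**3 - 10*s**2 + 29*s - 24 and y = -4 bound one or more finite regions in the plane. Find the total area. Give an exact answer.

Set the curves equal: s**3 - 10*s**2 + 29*s - 24 = -4, so s**3 - 10*s**2 + 29*s - 20 = 0, which factors as (s - 5)*(s - 4)*(s - 1) = 0. The curves meet at s = 1, 4, 5.
On [1, 4], y = s**3 - 10*s**2 + 29*s - 24 is on top; that piece has area ∫[1,4] (s**3 - 10*s**2 + 29*s - 20) ds = 45/4.
On [4, 5], y = -4 is on top; that piece has area ∫[4,5] (-(s**3 - 10*s**2 + 29*s - 20)) ds = 7/12.
Total enclosed area = 45/4 + 7/12 = 71/6.

71/6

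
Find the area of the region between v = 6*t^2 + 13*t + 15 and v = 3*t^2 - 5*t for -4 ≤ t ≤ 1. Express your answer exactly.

The difference (6*t^2 + 13*t + 15) - (3*t^2 - 5*t) = 3*t^2 + 18*t + 15 changes sign at t = -1 inside [-4, 1], so split the integral there.
∫[-4,-1] (3*t^2 + 18*t + 15) dt = -27; the area of that piece is 27.
∫[-1,1] (3*t^2 + 18*t + 15) dt = 32.
Total area = 27 + 32 = 59.

59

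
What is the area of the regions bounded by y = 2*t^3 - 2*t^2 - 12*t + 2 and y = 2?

Set the curves equal: 2*t^3 - 2*t^2 - 12*t + 2 = 2, so 2*t^3 - 2*t^2 - 12*t = 0, which factors as 2*t*(t - 3)*(t + 2) = 0. The curves meet at t = -2, 0, 3.
On [-2, 0], y = 2*t^3 - 2*t^2 - 12*t + 2 is on top; that piece has area ∫[-2,0] (2*t^3 - 2*t^2 - 12*t) dt = 32/3.
On [0, 3], y = 2 is on top; that piece has area ∫[0,3] (-(2*t^3 - 2*t^2 - 12*t)) dt = 63/2.
Total enclosed area = 32/3 + 63/2 = 253/6.

253/6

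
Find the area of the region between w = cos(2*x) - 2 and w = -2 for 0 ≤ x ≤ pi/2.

The difference (cos(2*x) - 2) - (-2) = cos(2*x) changes sign at x = pi/4 inside [0, pi/2], so split the integral there.
∫[0,pi/4] (cos(2*x)) dx = 1/2.
∫[pi/4,pi/2] (cos(2*x)) dx = -1/2; the area of that piece is 1/2.
Total area = 1/2 + 1/2 = 1.

1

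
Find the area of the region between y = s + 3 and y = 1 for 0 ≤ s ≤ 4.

16

On [0, 4], (s + 3) - (1) = s + 2 is ≥ 0 throughout, so the area is a single integral of |s + 2|.
∫[0,4] (s + 2) ds = 16.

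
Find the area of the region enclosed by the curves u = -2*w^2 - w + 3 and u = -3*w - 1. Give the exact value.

Both boundary curves give u as a function of w, so integrate with respect to w. Setting them equal: -2*w^2 + 2*w + 4 = 0, i.e. -2*(w - 2)*(w + 1) = 0, so they meet at w = -1, 2.
For w in [-1, 2], u = -2*w^2 - w + 3 is on the right; area = ∫[-1,2] (-2*w^2 + 2*w + 4) dw = 9.

9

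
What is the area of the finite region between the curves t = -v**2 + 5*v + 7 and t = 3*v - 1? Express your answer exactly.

36

Both boundary curves give t as a function of v, so integrate with respect to v. Setting them equal: -v**2 + 2*v + 8 = 0, i.e. -(v - 4)*(v + 2) = 0, so they meet at v = -2, 4.
For v in [-2, 4], t = -v**2 + 5*v + 7 is on the right; area = ∫[-2,4] (-v**2 + 2*v + 8) dv = 36.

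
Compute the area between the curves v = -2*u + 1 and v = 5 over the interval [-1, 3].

On [-1, 3], (-2*u + 1) - (5) = -2*u - 4 is ≤ 0 throughout, so the area is a single integral of |-2*u - 4|.
∫[-1,3] (-2*u - 4) du = -24; the area of that piece is 24.

24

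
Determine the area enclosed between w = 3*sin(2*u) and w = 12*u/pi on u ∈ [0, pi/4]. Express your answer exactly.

3/2 - 3*pi/8

On [0, pi/4], (3*sin(2*u)) - (12*u/pi) = -12*u/pi + 3*sin(2*u) is ≥ 0 throughout, so the area is a single integral of |-12*u/pi + 3*sin(2*u)|.
∫[0,pi/4] (-12*u/pi + 3*sin(2*u)) du = 3/2 - 3*pi/8.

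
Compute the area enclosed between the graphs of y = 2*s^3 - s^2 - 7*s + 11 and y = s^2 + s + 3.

Set the curves equal: 2*s^3 - s^2 - 7*s + 11 = s^2 + s + 3, so 2*s^3 - 2*s^2 - 8*s + 8 = 0, which factors as 2*(s - 2)*(s - 1)*(s + 2) = 0. The curves meet at s = -2, 1, 2.
On [-2, 1], y = 2*s^3 - s^2 - 7*s + 11 is on top; that piece has area ∫[-2,1] (2*s^3 - 2*s^2 - 8*s + 8) ds = 45/2.
On [1, 2], y = s^2 + s + 3 is on top; that piece has area ∫[1,2] (-(2*s^3 - 2*s^2 - 8*s + 8)) ds = 7/6.
Total enclosed area = 45/2 + 7/6 = 71/3.

71/3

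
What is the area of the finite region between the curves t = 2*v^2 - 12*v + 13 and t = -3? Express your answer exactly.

Both boundary curves give t as a function of v, so integrate with respect to v. Setting them equal: 2*v^2 - 12*v + 16 = 0, i.e. 2*(v - 4)*(v - 2) = 0, so they meet at v = 2, 4.
For v in [2, 4], t = 2*v^2 - 12*v + 13 is on the left; area = ∫[2,4] (-(2*v^2 - 12*v + 16)) dv = 8/3.

8/3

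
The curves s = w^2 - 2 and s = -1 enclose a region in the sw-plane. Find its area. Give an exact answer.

4/3

Both boundary curves give s as a function of w, so integrate with respect to w. Setting them equal: w^2 - 1 = 0, i.e. (w - 1)*(w + 1) = 0, so they meet at w = -1, 1.
For w in [-1, 1], s = w^2 - 2 is on the left; area = ∫[-1,1] (-(w^2 - 1)) dw = 4/3.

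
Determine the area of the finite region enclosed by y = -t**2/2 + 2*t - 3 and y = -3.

Set the curves equal: -t**2/2 + 2*t - 3 = -3, so -t**2/2 + 2*t = 0, which factors as -t*(t - 4)/2 = 0. The curves meet at t = 0, 4.
On [0, 4], y = -t**2/2 + 2*t - 3 is on top; that piece has area ∫[0,4] (-t**2/2 + 2*t) dt = 16/3.

16/3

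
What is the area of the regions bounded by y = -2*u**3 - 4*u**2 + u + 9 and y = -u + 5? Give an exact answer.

37/6

Set the curves equal: -2*u**3 - 4*u**2 + u + 9 = -u + 5, so -2*u**3 - 4*u**2 + 2*u + 4 = 0, which factors as -2*(u - 1)*(u + 1)*(u + 2) = 0. The curves meet at u = -2, -1, 1.
On [-2, -1], y = -u + 5 is on top; that piece has area ∫[-2,-1] (-(-2*u**3 - 4*u**2 + 2*u + 4)) du = 5/6.
On [-1, 1], y = -2*u**3 - 4*u**2 + u + 9 is on top; that piece has area ∫[-1,1] (-2*u**3 - 4*u**2 + 2*u + 4) du = 16/3.
Total enclosed area = 5/6 + 16/3 = 37/6.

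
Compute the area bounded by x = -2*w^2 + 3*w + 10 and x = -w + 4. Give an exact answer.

64/3

Both boundary curves give x as a function of w, so integrate with respect to w. Setting them equal: -2*w^2 + 4*w + 6 = 0, i.e. -2*(w - 3)*(w + 1) = 0, so they meet at w = -1, 3.
For w in [-1, 3], x = -2*w^2 + 3*w + 10 is on the right; area = ∫[-1,3] (-2*w^2 + 4*w + 6) dw = 64/3.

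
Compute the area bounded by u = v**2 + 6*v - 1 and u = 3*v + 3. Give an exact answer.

125/6

Both boundary curves give u as a function of v, so integrate with respect to v. Setting them equal: v**2 + 3*v - 4 = 0, i.e. (v - 1)*(v + 4) = 0, so they meet at v = -4, 1.
For v in [-4, 1], u = v**2 + 6*v - 1 is on the left; area = ∫[-4,1] (-(v**2 + 3*v - 4)) dv = 125/6.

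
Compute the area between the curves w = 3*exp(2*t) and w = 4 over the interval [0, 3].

-29/2 - 4*log(3) + 8*log(2) + 3*exp(6)/2

The difference (3*exp(2*t)) - (4) = 3*exp(2*t) - 4 changes sign at t = -log(3)/2 + log(2) inside [0, 3], so split the integral there.
∫[0,-log(3)/2 + log(2)] (3*exp(2*t) - 4) dt = log(9/16) + 1/2; the area of that piece is -1/2 + log(16/9).
∫[-log(3)/2 + log(2),3] (3*exp(2*t) - 4) dt = -14 - 2*log(3) + 4*log(2) + 3*exp(6)/2.
Total area = (-1/2 + log(16/9)) + (-14 - 2*log(3) + 4*log(2) + 3*exp(6)/2) = -29/2 - 4*log(3) + 8*log(2) + 3*exp(6)/2.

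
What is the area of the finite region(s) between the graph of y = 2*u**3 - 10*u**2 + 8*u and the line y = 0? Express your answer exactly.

The curve meets the u-axis where 2*u**3 - 10*u**2 + 8*u = 0, i.e. 2*u*(u - 4)*(u - 1) = 0, at u = 0, 1, 4.
On [0, 1] the curve lies above the axis; ∫[0,1] (2*u**3 - 10*u**2 + 8*u) du = 7/6, giving area 7/6.
On [1, 4] the curve lies below the axis; ∫[1,4] (2*u**3 - 10*u**2 + 8*u) du = -45/2, giving area 45/2.
Total area = 7/6 + 45/2 = 71/3.

71/3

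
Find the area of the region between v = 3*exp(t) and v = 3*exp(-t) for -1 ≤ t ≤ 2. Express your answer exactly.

-12 + 3*exp(-2) + 3*exp(-1) + 3*exp(1) + 3*exp(2)

The difference (3*exp(t)) - (3*exp(-t)) = 3*exp(t) - 3*exp(-t) changes sign at t = 0 inside [-1, 2], so split the integral there.
∫[-1,0] (3*exp(t) - 3*exp(-t)) dt = -3*exp(1) - 3*exp(-1) + 6; the area of that piece is -6 + 3*exp(-1) + 3*exp(1).
∫[0,2] (3*exp(t) - 3*exp(-t)) dt = -6 + 3*exp(-2) + 3*exp(2).
Total area = (-6 + 3*exp(-1) + 3*exp(1)) + (-6 + 3*exp(-2) + 3*exp(2)) = -12 + 3*exp(-2) + 3*exp(-1) + 3*exp(1) + 3*exp(2).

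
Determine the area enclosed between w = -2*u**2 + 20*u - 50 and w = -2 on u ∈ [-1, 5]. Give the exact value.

The difference (-2*u**2 + 20*u - 50) - (-2) = -2*u**2 + 20*u - 48 changes sign at u = 4 inside [-1, 5], so split the integral there.
∫[-1,4] (-2*u**2 + 20*u - 48) du = -400/3; the area of that piece is 400/3.
∫[4,5] (-2*u**2 + 20*u - 48) du = 4/3.
Total area = 400/3 + 4/3 = 404/3.

404/3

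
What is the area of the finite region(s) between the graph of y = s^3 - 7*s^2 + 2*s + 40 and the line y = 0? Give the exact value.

1741/12

The curve meets the s-axis where s^3 - 7*s^2 + 2*s + 40 = 0, i.e. (s - 5)*(s - 4)*(s + 2) = 0, at s = -2, 4, 5.
On [-2, 4] the curve lies above the axis; ∫[-2,4] (s^3 - 7*s^2 + 2*s + 40) ds = 144, giving area 144.
On [4, 5] the curve lies below the axis; ∫[4,5] (s^3 - 7*s^2 + 2*s + 40) ds = -13/12, giving area 13/12.
Total area = 144 + 13/12 = 1741/12.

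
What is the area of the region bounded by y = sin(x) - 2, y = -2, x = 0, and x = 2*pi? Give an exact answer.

4

The difference (sin(x) - 2) - (-2) = sin(x) changes sign at x = pi inside [0, 2*pi], so split the integral there.
∫[0,pi] (sin(x)) dx = 2.
∫[pi,2*pi] (sin(x)) dx = -2; the area of that piece is 2.
Total area = 2 + 2 = 4.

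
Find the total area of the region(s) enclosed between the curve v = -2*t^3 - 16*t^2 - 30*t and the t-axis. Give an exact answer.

253/6

The curve meets the t-axis where -2*t^3 - 16*t^2 - 30*t = 0, i.e. -2*t*(t + 3)*(t + 5) = 0, at t = -5, -3, 0.
On [-5, -3] the curve lies below the axis; ∫[-5,-3] (-2*t^3 - 16*t^2 - 30*t) dt = -32/3, giving area 32/3.
On [-3, 0] the curve lies above the axis; ∫[-3,0] (-2*t^3 - 16*t^2 - 30*t) dt = 63/2, giving area 63/2.
Total area = 32/3 + 63/2 = 253/6.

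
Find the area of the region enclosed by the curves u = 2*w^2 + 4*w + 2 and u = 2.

8/3

Both boundary curves give u as a function of w, so integrate with respect to w. Setting them equal: 2*w^2 + 4*w = 0, i.e. 2*w*(w + 2) = 0, so they meet at w = -2, 0.
For w in [-2, 0], u = 2*w^2 + 4*w + 2 is on the left; area = ∫[-2,0] (-(2*w^2 + 4*w)) dw = 8/3.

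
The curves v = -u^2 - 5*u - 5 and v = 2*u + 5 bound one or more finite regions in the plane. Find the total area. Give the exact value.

Set the curves equal: -u^2 - 5*u - 5 = 2*u + 5, so -u^2 - 7*u - 10 = 0, which factors as -(u + 2)*(u + 5) = 0. The curves meet at u = -5, -2.
On [-5, -2], v = -u^2 - 5*u - 5 is on top; that piece has area ∫[-5,-2] (-u^2 - 7*u - 10) du = 9/2.

9/2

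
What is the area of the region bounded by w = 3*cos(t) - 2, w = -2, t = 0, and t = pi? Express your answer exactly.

6

The difference (3*cos(t) - 2) - (-2) = 3*cos(t) changes sign at t = pi/2 inside [0, pi], so split the integral there.
∫[0,pi/2] (3*cos(t)) dt = 3.
∫[pi/2,pi] (3*cos(t)) dt = -3; the area of that piece is 3.
Total area = 3 + 3 = 6.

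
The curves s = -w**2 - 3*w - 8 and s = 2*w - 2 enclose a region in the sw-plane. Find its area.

1/6

Both boundary curves give s as a function of w, so integrate with respect to w. Setting them equal: -w**2 - 5*w - 6 = 0, i.e. -(w + 2)*(w + 3) = 0, so they meet at w = -3, -2.
For w in [-3, -2], s = -w**2 - 3*w - 8 is on the right; area = ∫[-3,-2] (-w**2 - 5*w - 6) dw = 1/6.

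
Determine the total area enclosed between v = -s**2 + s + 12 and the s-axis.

The curve meets the s-axis where -s**2 + s + 12 = 0, i.e. -(s - 4)*(s + 3) = 0, at s = -3, 4.
On [-3, 4] the curve lies above the axis; ∫[-3,4] (-s**2 + s + 12) ds = 343/6, giving area 343/6.

343/6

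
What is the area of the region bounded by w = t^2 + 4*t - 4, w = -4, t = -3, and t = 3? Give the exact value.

The difference (t^2 + 4*t - 4) - (-4) = t^2 + 4*t changes sign at t = 0 inside [-3, 3], so split the integral there.
∫[-3,0] (t^2 + 4*t) dt = -9; the area of that piece is 9.
∫[0,3] (t^2 + 4*t) dt = 27.
Total area = 9 + 27 = 36.

36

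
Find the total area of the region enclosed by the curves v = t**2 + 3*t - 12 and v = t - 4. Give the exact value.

36

Set the curves equal: t**2 + 3*t - 12 = t - 4, so t**2 + 2*t - 8 = 0, which factors as (t - 2)*(t + 4) = 0. The curves meet at t = -4, 2.
On [-4, 2], v = t - 4 is on top; that piece has area ∫[-4,2] (-(t**2 + 2*t - 8)) dt = 36.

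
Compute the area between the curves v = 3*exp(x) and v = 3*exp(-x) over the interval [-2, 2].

The difference (3*exp(x)) - (3*exp(-x)) = 3*exp(x) - 3*exp(-x) changes sign at x = 0 inside [-2, 2], so split the integral there.
∫[-2,0] (3*exp(x) - 3*exp(-x)) dx = -3*exp(2) - 3*exp(-2) + 6; the area of that piece is -6 + 3*exp(-2) + 3*exp(2).
∫[0,2] (3*exp(x) - 3*exp(-x)) dx = -6 + 3*exp(-2) + 3*exp(2).
Total area = (-6 + 3*exp(-2) + 3*exp(2)) + (-6 + 3*exp(-2) + 3*exp(2)) = -12 + 6*exp(-2) + 6*exp(2).

-12 + 6*exp(-2) + 6*exp(2)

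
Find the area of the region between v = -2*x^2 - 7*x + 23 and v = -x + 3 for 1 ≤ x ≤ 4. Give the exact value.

The difference (-2*x^2 - 7*x + 23) - (-x + 3) = -2*x^2 - 6*x + 20 changes sign at x = 2 inside [1, 4], so split the integral there.
∫[1,2] (-2*x^2 - 6*x + 20) dx = 19/3.
∫[2,4] (-2*x^2 - 6*x + 20) dx = -100/3; the area of that piece is 100/3.
Total area = 19/3 + 100/3 = 119/3.

119/3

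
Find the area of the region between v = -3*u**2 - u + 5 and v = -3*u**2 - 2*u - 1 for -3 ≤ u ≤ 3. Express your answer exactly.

On [-3, 3], (-3*u**2 - u + 5) - (-3*u**2 - 2*u - 1) = u + 6 is ≥ 0 throughout, so the area is a single integral of |u + 6|.
∫[-3,3] (u + 6) du = 36.

36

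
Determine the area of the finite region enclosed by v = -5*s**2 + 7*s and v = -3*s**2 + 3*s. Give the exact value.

8/3

Set the curves equal: -5*s**2 + 7*s = -3*s**2 + 3*s, so -2*s**2 + 4*s = 0, which factors as -2*s*(s - 2) = 0. The curves meet at s = 0, 2.
On [0, 2], v = -5*s**2 + 7*s is on top; that piece has area ∫[0,2] (-2*s**2 + 4*s) ds = 8/3.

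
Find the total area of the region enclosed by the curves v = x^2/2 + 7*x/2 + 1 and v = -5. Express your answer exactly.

Set the curves equal: x^2/2 + 7*x/2 + 1 = -5, so x^2/2 + 7*x/2 + 6 = 0, which factors as (x + 3)*(x + 4)/2 = 0. The curves meet at x = -4, -3.
On [-4, -3], v = -5 is on top; that piece has area ∫[-4,-3] (-(x^2/2 + 7*x/2 + 6)) dx = 1/12.

1/12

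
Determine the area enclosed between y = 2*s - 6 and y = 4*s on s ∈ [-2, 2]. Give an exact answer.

24

On [-2, 2], (2*s - 6) - (4*s) = -2*s - 6 is ≤ 0 throughout, so the area is a single integral of |-2*s - 6|.
∫[-2,2] (-2*s - 6) ds = -24; the area of that piece is 24.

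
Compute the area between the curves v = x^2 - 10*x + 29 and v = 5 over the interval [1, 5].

56/3

The difference (x^2 - 10*x + 29) - (5) = x^2 - 10*x + 24 changes sign at x = 4 inside [1, 5], so split the integral there.
∫[1,4] (x^2 - 10*x + 24) dx = 18.
∫[4,5] (x^2 - 10*x + 24) dx = -2/3; the area of that piece is 2/3.
Total area = 18 + 2/3 = 56/3.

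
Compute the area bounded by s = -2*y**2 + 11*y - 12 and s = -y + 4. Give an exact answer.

8/3

Both boundary curves give s as a function of y, so integrate with respect to y. Setting them equal: -2*y**2 + 12*y - 16 = 0, i.e. -2*(y - 4)*(y - 2) = 0, so they meet at y = 2, 4.
For y in [2, 4], s = -2*y**2 + 11*y - 12 is on the right; area = ∫[2,4] (-2*y**2 + 12*y - 16) dy = 8/3.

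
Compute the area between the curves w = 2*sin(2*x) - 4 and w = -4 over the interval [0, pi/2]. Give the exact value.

2

On [0, pi/2], (2*sin(2*x) - 4) - (-4) = 2*sin(2*x) is ≥ 0 throughout, so the area is a single integral of |2*sin(2*x)|.
∫[0,pi/2] (2*sin(2*x)) dx = 2.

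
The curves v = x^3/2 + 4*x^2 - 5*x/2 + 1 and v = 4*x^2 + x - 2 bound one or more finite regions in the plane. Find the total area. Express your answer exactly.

Set the curves equal: x^3/2 + 4*x^2 - 5*x/2 + 1 = 4*x^2 + x - 2, so x^3/2 - 7*x/2 + 3 = 0, which factors as (x - 2)*(x - 1)*(x + 3)/2 = 0. The curves meet at x = -3, 1, 2.
On [-3, 1], v = x^3/2 + 4*x^2 - 5*x/2 + 1 is on top; that piece has area ∫[-3,1] (x^3/2 - 7*x/2 + 3) dx = 16.
On [1, 2], v = 4*x^2 + x - 2 is on top; that piece has area ∫[1,2] (-(x^3/2 - 7*x/2 + 3)) dx = 3/8.
Total enclosed area = 16 + 3/8 = 131/8.

131/8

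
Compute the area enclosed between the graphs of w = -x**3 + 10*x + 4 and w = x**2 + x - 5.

148/3

Set the curves equal: -x**3 + 10*x + 4 = x**2 + x - 5, so -x**3 - x**2 + 9*x + 9 = 0, which factors as -(x - 3)*(x + 1)*(x + 3) = 0. The curves meet at x = -3, -1, 3.
On [-3, -1], w = x**2 + x - 5 is on top; that piece has area ∫[-3,-1] (-(-x**3 - x**2 + 9*x + 9)) dx = 20/3.
On [-1, 3], w = -x**3 + 10*x + 4 is on top; that piece has area ∫[-1,3] (-x**3 - x**2 + 9*x + 9) dx = 128/3.
Total enclosed area = 20/3 + 128/3 = 148/3.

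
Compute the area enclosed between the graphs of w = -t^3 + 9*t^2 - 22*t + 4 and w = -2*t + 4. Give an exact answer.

131/4

Set the curves equal: -t^3 + 9*t^2 - 22*t + 4 = -2*t + 4, so -t^3 + 9*t^2 - 20*t = 0, which factors as -t*(t - 5)*(t - 4) = 0. The curves meet at t = 0, 4, 5.
On [0, 4], w = -2*t + 4 is on top; that piece has area ∫[0,4] (-(-t^3 + 9*t^2 - 20*t)) dt = 32.
On [4, 5], w = -t^3 + 9*t^2 - 22*t + 4 is on top; that piece has area ∫[4,5] (-t^3 + 9*t^2 - 20*t) dt = 3/4.
Total enclosed area = 32 + 3/4 = 131/4.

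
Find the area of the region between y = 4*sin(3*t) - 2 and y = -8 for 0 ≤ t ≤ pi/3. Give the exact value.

On [0, pi/3], (4*sin(3*t) - 2) - (-8) = 4*sin(3*t) + 6 is ≥ 0 throughout, so the area is a single integral of |4*sin(3*t) + 6|.
∫[0,pi/3] (4*sin(3*t) + 6) dt = 8/3 + 2*pi.

8/3 + 2*pi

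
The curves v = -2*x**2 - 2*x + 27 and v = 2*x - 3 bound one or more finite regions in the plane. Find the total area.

512/3

Set the curves equal: -2*x**2 - 2*x + 27 = 2*x - 3, so -2*x**2 - 4*x + 30 = 0, which factors as -2*(x - 3)*(x + 5) = 0. The curves meet at x = -5, 3.
On [-5, 3], v = -2*x**2 - 2*x + 27 is on top; that piece has area ∫[-5,3] (-2*x**2 - 4*x + 30) dx = 512/3.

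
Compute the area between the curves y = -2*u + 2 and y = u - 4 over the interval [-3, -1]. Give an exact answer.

24

On [-3, -1], (-2*u + 2) - (u - 4) = -3*u + 6 is ≥ 0 throughout, so the area is a single integral of |-3*u + 6|.
∫[-3,-1] (-3*u + 6) du = 24.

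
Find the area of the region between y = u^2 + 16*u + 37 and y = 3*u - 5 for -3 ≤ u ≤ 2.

On [-3, 2], (u^2 + 16*u + 37) - (3*u - 5) = u^2 + 13*u + 42 is ≥ 0 throughout, so the area is a single integral of |u^2 + 13*u + 42|.
∫[-3,2] (u^2 + 13*u + 42) du = 1135/6.

1135/6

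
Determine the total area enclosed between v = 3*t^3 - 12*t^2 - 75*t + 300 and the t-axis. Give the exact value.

4019/2

The curve meets the t-axis where 3*t^3 - 12*t^2 - 75*t + 300 = 0, i.e. 3*(t - 5)*(t - 4)*(t + 5) = 0, at t = -5, 4, 5.
On [-5, 4] the curve lies above the axis; ∫[-5,4] (3*t^3 - 12*t^2 - 75*t + 300) dt = 8019/4, giving area 8019/4.
On [4, 5] the curve lies below the axis; ∫[4,5] (3*t^3 - 12*t^2 - 75*t + 300) dt = -19/4, giving area 19/4.
Total area = 8019/4 + 19/4 = 4019/2.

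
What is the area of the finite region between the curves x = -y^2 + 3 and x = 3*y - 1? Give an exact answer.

Both boundary curves give x as a function of y, so integrate with respect to y. Setting them equal: -y^2 - 3*y + 4 = 0, i.e. -(y - 1)*(y + 4) = 0, so they meet at y = -4, 1.
For y in [-4, 1], x = -y^2 + 3 is on the right; area = ∫[-4,1] (-y^2 - 3*y + 4) dy = 125/6.

125/6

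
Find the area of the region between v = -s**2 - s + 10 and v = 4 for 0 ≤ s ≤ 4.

20

The difference (-s**2 - s + 10) - (4) = -s**2 - s + 6 changes sign at s = 2 inside [0, 4], so split the integral there.
∫[0,2] (-s**2 - s + 6) ds = 22/3.
∫[2,4] (-s**2 - s + 6) ds = -38/3; the area of that piece is 38/3.
Total area = 22/3 + 38/3 = 20.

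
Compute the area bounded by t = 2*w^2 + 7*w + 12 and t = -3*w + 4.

Both boundary curves give t as a function of w, so integrate with respect to w. Setting them equal: 2*w^2 + 10*w + 8 = 0, i.e. 2*(w + 1)*(w + 4) = 0, so they meet at w = -4, -1.
For w in [-4, -1], t = 2*w^2 + 7*w + 12 is on the left; area = ∫[-4,-1] (-(2*w^2 + 10*w + 8)) dw = 9.

9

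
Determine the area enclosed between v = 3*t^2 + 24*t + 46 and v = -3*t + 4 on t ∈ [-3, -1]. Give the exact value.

15

The difference (3*t^2 + 24*t + 46) - (-3*t + 4) = 3*t^2 + 27*t + 42 changes sign at t = -2 inside [-3, -1], so split the integral there.
∫[-3,-2] (3*t^2 + 27*t + 42) dt = -13/2; the area of that piece is 13/2.
∫[-2,-1] (3*t^2 + 27*t + 42) dt = 17/2.
Total area = 13/2 + 17/2 = 15.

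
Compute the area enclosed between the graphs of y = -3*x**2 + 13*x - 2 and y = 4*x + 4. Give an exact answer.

1/2

Set the curves equal: -3*x**2 + 13*x - 2 = 4*x + 4, so -3*x**2 + 9*x - 6 = 0, which factors as -3*(x - 2)*(x - 1) = 0. The curves meet at x = 1, 2.
On [1, 2], y = -3*x**2 + 13*x - 2 is on top; that piece has area ∫[1,2] (-3*x**2 + 9*x - 6) dx = 1/2.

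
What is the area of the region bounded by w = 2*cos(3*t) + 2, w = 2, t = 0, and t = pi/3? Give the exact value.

The difference (2*cos(3*t) + 2) - (2) = 2*cos(3*t) changes sign at t = pi/6 inside [0, pi/3], so split the integral there.
∫[0,pi/6] (2*cos(3*t)) dt = 2/3.
∫[pi/6,pi/3] (2*cos(3*t)) dt = -2/3; the area of that piece is 2/3.
Total area = 2/3 + 2/3 = 4/3.

4/3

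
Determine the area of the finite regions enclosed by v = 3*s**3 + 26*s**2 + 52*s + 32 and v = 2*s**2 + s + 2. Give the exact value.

Set the curves equal: 3*s**3 + 26*s**2 + 52*s + 32 = 2*s**2 + s + 2, so 3*s**3 + 24*s**2 + 51*s + 30 = 0, which factors as 3*(s + 1)*(s + 2)*(s + 5) = 0. The curves meet at s = -5, -2, -1.
On [-5, -2], v = 3*s**3 + 26*s**2 + 52*s + 32 is on top; that piece has area ∫[-5,-2] (3*s**3 + 24*s**2 + 51*s + 30) ds = 135/4.
On [-2, -1], v = 2*s**2 + s + 2 is on top; that piece has area ∫[-2,-1] (-(3*s**3 + 24*s**2 + 51*s + 30)) ds = 7/4.
Total enclosed area = 135/4 + 7/4 = 71/2.

71/2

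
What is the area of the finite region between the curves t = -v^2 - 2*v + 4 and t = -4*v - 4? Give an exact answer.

36

Both boundary curves give t as a function of v, so integrate with respect to v. Setting them equal: -v^2 + 2*v + 8 = 0, i.e. -(v - 4)*(v + 2) = 0, so they meet at v = -2, 4.
For v in [-2, 4], t = -v^2 - 2*v + 4 is on the right; area = ∫[-2,4] (-v^2 + 2*v + 8) dv = 36.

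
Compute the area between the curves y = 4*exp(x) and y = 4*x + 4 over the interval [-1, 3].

On [-1, 3], (4*exp(x)) - (4*x + 4) = -4*x + 4*exp(x) - 4 is ≥ 0 throughout, so the area is a single integral of |-4*x + 4*exp(x) - 4|.
∫[-1,3] (-4*x + 4*exp(x) - 4) dx = -32 - 4*exp(-1) + 4*exp(3).

-32 - 4*exp(-1) + 4*exp(3)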